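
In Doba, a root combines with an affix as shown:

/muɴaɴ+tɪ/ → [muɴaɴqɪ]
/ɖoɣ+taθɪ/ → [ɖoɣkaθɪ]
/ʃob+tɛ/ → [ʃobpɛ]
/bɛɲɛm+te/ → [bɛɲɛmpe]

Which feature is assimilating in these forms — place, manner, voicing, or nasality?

place

Underlying /t/ is realised as [q] next to /ɴ/; /ɴ/ itself does not change.
The change alveolar → uvular matches the place of the preceding /ɴ/, identifying this as place assimilation.
The other alternating forms pattern the same way: /t/ → [k] after /ɣ/ (alveolar → velar, matching velar); /t/ → [p] after /b/ (alveolar → bilabial, matching bilabial); /t/ → [p] after /m/ (alveolar → bilabial, matching bilabial) — only place changes, and always toward the preceding segment.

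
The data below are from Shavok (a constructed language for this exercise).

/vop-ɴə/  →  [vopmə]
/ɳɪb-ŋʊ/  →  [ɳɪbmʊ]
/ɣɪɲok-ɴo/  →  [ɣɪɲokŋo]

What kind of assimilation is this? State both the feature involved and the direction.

Underlying /ɴ/ is realised as [m] next to /p/; /p/ itself does not change.
The change uvular → bilabial matches the place of the preceding /p/, identifying this as place assimilation.
Manner and voice are unchanged, so the assimilation is partial, not total.
Checking the remaining alternations: /ŋ/ → [m] after /b/ (velar → bilabial, matching bilabial); /ɴ/ → [ŋ] after /k/ (uvular → velar, matching velar) — only place changes, and always toward the preceding segment.
Since the segment that changes follows the conditioning segment, the assimilation is progressive.

progressive place assimilation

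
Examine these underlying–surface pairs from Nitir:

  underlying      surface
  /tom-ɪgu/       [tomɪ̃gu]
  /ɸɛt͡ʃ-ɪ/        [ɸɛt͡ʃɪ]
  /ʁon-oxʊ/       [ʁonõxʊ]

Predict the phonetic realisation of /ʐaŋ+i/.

[ʐaŋĩ]

The data show progressive nasality assimilation (vowel nasalisation): /ɪ/ → [ɪ̃] after /m/; /o/ → [õ] after /n/ — a vowel is nasalised by an immediately preceding nasal consonant.
No change occurs in [ɸɛt͡ʃɪ] because the vowel at the boundary is adjacent to an oral consonant, not a nasal (/ɪ/ next to /t͡ʃ/).
/i/ sits next to the nasal /ŋ/ and is therefore nasalised to [ĩ].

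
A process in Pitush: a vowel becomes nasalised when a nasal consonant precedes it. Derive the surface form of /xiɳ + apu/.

[xiɳãpu]

/a/ sits next to the nasal /ɳ/ and is therefore nasalised to [ã].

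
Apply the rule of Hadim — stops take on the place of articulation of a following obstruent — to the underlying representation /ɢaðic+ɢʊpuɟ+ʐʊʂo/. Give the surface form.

The rule targets /c/ (voiceless palatal stop), which sits before the trigger /ɢ/ (uvular).
A voiceless uvular stop is [q], so the surface segment is [q].
The same rule applies at the second boundary: /ɟ/ → [ɖ] next to /ʐ/.

[ɢaðiqɢʊpuɖʐʊʂo]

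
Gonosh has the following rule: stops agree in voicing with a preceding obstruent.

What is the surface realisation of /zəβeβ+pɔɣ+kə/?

[zəβeβbɔɣgə]

The rule targets /p/ (voiceless bilabial stop), which sits after the trigger /β/ (voiced).
Changing only its voicing to voiced gives [b] — the voiced bilabial stop.
The same rule applies at the second boundary: /k/ → [g] next to /ɣ/.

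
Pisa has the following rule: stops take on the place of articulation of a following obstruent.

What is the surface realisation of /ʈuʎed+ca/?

[ʈuʎeɟca]

/d/ is a voiced alveolar stop. The following trigger /c/ is palatal, so /d/ must become palatal as well.
A voiced palatal stop is [ɟ], so the surface segment is [ɟ].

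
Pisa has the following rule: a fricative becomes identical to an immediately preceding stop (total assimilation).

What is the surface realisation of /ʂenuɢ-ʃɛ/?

[ʂenuɢɢɛ]

/ʃ/ is the segment targeted by the rule; it sits immediately after /ɢ/, so it assimilates completely and surfaces as [ɢ].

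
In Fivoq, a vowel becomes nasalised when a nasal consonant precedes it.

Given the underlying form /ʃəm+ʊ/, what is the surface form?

[ʃəmʊ̃]

/ʊ/ sits next to the nasal /m/ and is therefore nasalised to [ʊ̃].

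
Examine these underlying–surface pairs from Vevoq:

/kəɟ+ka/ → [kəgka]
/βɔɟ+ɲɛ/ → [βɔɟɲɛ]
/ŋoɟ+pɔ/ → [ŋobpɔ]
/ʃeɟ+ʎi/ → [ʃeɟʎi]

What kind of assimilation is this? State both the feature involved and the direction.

regressive place assimilation

Comparing underlying and surface forms, /ɟ/ → [g] is the alternation; the neighbouring /k/ is constant.
The change palatal → velar matches the place of the following /k/, identifying this as place assimilation.
Manner and voice are unchanged, so the assimilation is partial, not total.
Checking the remaining alternation: /ɟ/ → [b] before /p/ (palatal → bilabial, matching bilabial) — only place changes, and always toward the following segment.
No alternation appears in [βɔɟɲɛ], [ʃeɟʎi]: there the adjacent consonants already agree in place (/ɟ/ and /ɲ/ are both palatal; /ɟ/ and /ʎ/ are both palatal), so these forms are consistent with the same rule.
The trigger is the following segment, so the direction is regressive (anticipatory).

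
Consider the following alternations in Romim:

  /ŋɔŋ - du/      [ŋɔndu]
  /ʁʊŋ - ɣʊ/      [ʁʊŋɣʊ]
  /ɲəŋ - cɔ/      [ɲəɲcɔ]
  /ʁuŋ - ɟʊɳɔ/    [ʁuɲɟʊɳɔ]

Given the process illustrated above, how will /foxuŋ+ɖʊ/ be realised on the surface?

[foxuɳɖʊ]

The data show regressive place assimilation: /ŋ/ → [n] before /d/; /ŋ/ → [ɲ] before /c/; /ŋ/ → [ɲ] before /ɟ/. In each pair only place changes, matching the following consonant, while manner and voice stay constant.
No alternation appears in [ʁʊŋɣʊ]: there the adjacent consonants already agree in place (/ŋ/ and /ɣ/ are both velar), so this form is consistent with the same rule.
The rule targets /ŋ/ (voiced velar nasal), which sits before the trigger /ɖ/ (retroflex).
A voiced retroflex nasal is [ɳ], so the surface segment is [ɳ].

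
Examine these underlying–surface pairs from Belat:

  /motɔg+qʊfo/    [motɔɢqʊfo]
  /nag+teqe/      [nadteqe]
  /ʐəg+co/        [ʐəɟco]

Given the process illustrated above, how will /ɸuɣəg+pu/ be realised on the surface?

The data show regressive place assimilation: /g/ → [ɢ] before /q/; /g/ → [d] before /t/; /g/ → [ɟ] before /c/. In each pair only place changes, matching the following consonant, while manner and voice stay constant.
The rule targets /g/ (voiced velar stop), which sits before the trigger /p/ (bilabial).
A voiced bilabial stop is [b], so the surface segment is [b].

[ɸuɣəbpu]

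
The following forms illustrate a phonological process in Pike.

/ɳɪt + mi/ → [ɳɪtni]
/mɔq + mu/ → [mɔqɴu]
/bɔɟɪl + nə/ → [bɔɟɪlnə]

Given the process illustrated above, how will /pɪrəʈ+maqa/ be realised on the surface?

[pɪrəʈɳaqa]

The data show progressive place assimilation: /m/ → [n] after /t/; /m/ → [ɴ] after /q/. In each pair only place changes, matching the preceding consonant, while manner and voice stay constant.
No alternation appears in [bɔɟɪlnə]: there the adjacent consonants already agree in place (/n/ and /l/ are both alveolar), so this form is consistent with the same rule.
The rule targets /m/ (voiced bilabial nasal), which sits after the trigger /ʈ/ (retroflex).
Changing only its place to retroflex gives [ɳ] — the voiced retroflex nasal.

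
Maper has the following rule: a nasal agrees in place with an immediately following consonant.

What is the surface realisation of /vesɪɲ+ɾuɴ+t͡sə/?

[vesɪnɾunt͡sə]

/ɲ/ is a voiced palatal nasal. The following trigger /ɾ/ is alveolar, so /ɲ/ must become alveolar as well.
Changing only its place to alveolar gives [n] — the voiced alveolar nasal.
The same rule applies at the second boundary: /ɴ/ → [n] next to /t͡s/.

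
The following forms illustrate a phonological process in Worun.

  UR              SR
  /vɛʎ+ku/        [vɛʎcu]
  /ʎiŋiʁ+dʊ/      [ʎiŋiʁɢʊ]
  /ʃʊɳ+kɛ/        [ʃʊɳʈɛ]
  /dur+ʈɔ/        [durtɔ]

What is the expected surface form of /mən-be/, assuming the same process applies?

The data show progressive place assimilation: /k/ → [c] after /ʎ/; /d/ → [ɢ] after /ʁ/; /k/ → [ʈ] after /ɳ/; /ʈ/ → [t] after /r/. In each pair only place changes, matching the preceding consonant, while manner and voice stay constant.
The rule targets /b/ (voiced bilabial stop), which sits after the trigger /n/ (alveolar).
Changing only its place to alveolar gives [d] — the voiced alveolar stop.

[mənde]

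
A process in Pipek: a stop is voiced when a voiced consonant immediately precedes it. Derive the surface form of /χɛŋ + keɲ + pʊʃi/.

[χɛŋgeɲbʊʃi]

The rule targets /k/ (voiceless velar stop), which sits after the trigger /ŋ/ (voiced).
A voiced velar stop is [g], so the surface segment is [g].
The same rule applies at the second boundary: /p/ → [b] next to /ɲ/.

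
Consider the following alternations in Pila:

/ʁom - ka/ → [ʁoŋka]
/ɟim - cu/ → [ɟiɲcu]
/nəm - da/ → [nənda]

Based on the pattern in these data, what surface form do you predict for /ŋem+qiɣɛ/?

[ŋeɴqiɣɛ]

The data show regressive place assimilation: /m/ → [ŋ] before /k/; /m/ → [ɲ] before /c/; /m/ → [n] before /d/. In each pair only place changes, matching the following consonant, while manner and voice stay constant.
The rule targets /m/ (voiced bilabial nasal), which sits before the trigger /q/ (uvular).
A voiced uvular nasal is [ɴ], so the surface segment is [ɴ].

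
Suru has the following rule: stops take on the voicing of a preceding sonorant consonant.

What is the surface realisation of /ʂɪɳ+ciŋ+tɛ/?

/c/ is a voiceless palatal stop. The preceding trigger /ɳ/ is voiced, so /c/ must become voiced as well.
The voiced palatal stop is [ɟ], so /c/ → [ɟ].
At the second juncture, /t/ likewise becomes [d] adjacent to /ŋ/.

[ʂɪɳɟiŋdɛ]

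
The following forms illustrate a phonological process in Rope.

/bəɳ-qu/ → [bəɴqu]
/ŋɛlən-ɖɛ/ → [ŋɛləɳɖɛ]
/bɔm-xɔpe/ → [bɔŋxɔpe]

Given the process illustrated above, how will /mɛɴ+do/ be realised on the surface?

The data show regressive place assimilation: /ɳ/ → [ɴ] before /q/; /n/ → [ɳ] before /ɖ/; /m/ → [ŋ] before /x/. In each pair only place changes, matching the following consonant, while manner and voice stay constant.
/ɴ/ is a voiced uvular nasal. The following trigger /d/ is alveolar, so /ɴ/ must become alveolar as well.
A voiced alveolar nasal is [n], so the surface segment is [n].

[mɛndo]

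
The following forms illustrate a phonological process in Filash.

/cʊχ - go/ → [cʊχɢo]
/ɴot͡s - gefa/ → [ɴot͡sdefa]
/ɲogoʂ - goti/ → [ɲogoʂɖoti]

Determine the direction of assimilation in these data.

Underlying /g/ is realised as [ɢ] next to /χ/; /χ/ itself does not change.
/g/ is velar while /χ/ is uvular; the output [ɢ] is uvular, matching the trigger — so the feature that spreads is place.
The same holds elsewhere in the data: /g/ → [d] after /t͡s/ (velar → alveolar, matching alveolar); /g/ → [ɖ] after /ʂ/ (velar → retroflex, matching retroflex) — only place changes, and always toward the preceding segment.
The trigger is the preceding segment, so the direction is progressive (perseverative).

progressive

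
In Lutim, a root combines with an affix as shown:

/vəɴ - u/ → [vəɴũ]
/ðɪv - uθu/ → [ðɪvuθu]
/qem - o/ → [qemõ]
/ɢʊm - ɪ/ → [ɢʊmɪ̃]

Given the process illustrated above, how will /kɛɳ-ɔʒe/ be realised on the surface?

[kɛɳɔ̃ʒe]

The data show progressive nasality assimilation (vowel nasalisation): /u/ → [ũ] after /ɴ/; /o/ → [õ] after /m/; /ɪ/ → [ɪ̃] after /m/ — a vowel is nasalised by an immediately preceding nasal consonant.
No change occurs in [ðɪvuθu] because the vowel at the boundary is adjacent to an oral consonant, not a nasal (/u/ next to /v/).
The vowel /ɔ/ is adjacent to the preceding nasal /ɳ/, so it acquires [+nasal] and surfaces as [ɔ̃].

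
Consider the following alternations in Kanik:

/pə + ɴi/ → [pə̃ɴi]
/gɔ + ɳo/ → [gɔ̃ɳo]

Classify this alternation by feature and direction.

The vowel /ə/ surfaces as nasalised [ə̃] next to the following nasal /ɴ/ — it has acquired the [+nasal] feature of its neighbour.
Likewise in the remaining data: /ɔ/ → [ɔ̃] before /ɳ/ — each time a vowel is nasalised next to a following nasal.
Because the conditioning nasal is to the right of the vowel that changes, the process is regressive (anticipatory).

regressive nasality assimilation (vowel nasalisation)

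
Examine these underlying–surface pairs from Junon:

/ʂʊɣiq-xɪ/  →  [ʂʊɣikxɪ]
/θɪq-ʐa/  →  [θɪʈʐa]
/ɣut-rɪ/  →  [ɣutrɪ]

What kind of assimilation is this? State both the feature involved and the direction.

regressive place assimilation

Comparing underlying and surface forms, /q/ → [k] is the alternation; the neighbouring /x/ is constant.
/q/ is uvular while /x/ is velar; the output [k] is velar, matching the trigger — so the feature that spreads is place.
Manner and voice are unchanged, so the assimilation is partial, not total.
Checking the remaining alternation: /q/ → [ʈ] before /ʐ/ (uvular → retroflex, matching retroflex) — only place changes, and always toward the following segment.
Nothing changes in [ɣutrɪ]: there the adjacent consonants already agree in place (/t/ and /r/ are both alveolar), so this form is consistent with the same rule.
Since the segment that changes precedes the conditioning segment, the assimilation is regressive.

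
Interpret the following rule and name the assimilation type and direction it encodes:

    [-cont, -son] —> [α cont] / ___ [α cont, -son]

The rule copies [cont] (continuancy) from the environment onto the target stops; since [±cont] encodes the stop/fricative manner contrast, the assimilating dimension is manner.
Since the environment is written after the underscore, the trigger follows the target; the direction is regressive.

regressive manner assimilation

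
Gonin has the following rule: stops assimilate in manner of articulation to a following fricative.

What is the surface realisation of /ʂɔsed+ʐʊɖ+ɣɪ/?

[ʂɔsezʐʊʐɣɪ]

/d/ is a voiced alveolar stop. The following trigger /ʐ/ is a fricative, so /d/ must become a fricative as well.
A voiced alveolar fricative is [z], so the surface segment is [z].
At the second juncture, /ɖ/ likewise becomes [ʐ] adjacent to /ɣ/.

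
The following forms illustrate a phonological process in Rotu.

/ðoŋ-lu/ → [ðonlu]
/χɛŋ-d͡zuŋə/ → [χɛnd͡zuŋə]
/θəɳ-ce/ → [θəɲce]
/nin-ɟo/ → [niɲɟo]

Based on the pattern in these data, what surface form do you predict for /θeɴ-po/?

The data show regressive place assimilation: /ŋ/ → [n] before /l/; /ŋ/ → [n] before /d͡z/; /ɳ/ → [ɲ] before /c/; /n/ → [ɲ] before /ɟ/. In each pair only place changes, matching the following consonant, while manner and voice stay constant.
/ɴ/ is a voiced uvular nasal. The following trigger /p/ is bilabial, so /ɴ/ must become bilabial as well.
A voiced bilabial nasal is [m], so the surface segment is [m].

[θempo]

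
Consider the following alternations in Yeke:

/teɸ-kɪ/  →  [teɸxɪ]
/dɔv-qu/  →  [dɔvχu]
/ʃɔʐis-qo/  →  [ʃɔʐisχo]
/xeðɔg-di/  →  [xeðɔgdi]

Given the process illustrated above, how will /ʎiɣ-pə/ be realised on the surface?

[ʎiɣɸə]

The data show progressive manner assimilation: /k/ → [x] after /ɸ/; /q/ → [χ] after /v/; /q/ → [χ] after /s/. In each pair only manner changes, matching the preceding consonant, while place and voice stay constant.
No alternation appears in [xeðɔgdi]: there the adjacent consonants already agree in manner (/d/ and /g/ are both stops), so this form is consistent with the same rule.
The rule targets /p/ (voiceless bilabial stop), which sits after the trigger /ɣ/ (fricative).
Changing only its manner to fricative gives [ɸ] — the voiceless bilabial fricative.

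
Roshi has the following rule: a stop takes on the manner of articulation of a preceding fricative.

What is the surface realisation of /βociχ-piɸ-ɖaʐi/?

The rule targets /p/ (voiceless bilabial stop), which sits after the trigger /χ/ (fricative).
The voiceless bilabial fricative is [ɸ], so /p/ → [ɸ].
At the second juncture, /ɖ/ likewise becomes [ʐ] adjacent to /ɸ/.

[βociχɸiɸʐaʐi]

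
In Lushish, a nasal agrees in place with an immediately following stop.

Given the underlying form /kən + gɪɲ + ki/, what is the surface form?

[kəŋgɪŋki]

/n/ is a voiced alveolar nasal. The following trigger /g/ is velar, so /n/ must become velar as well.
The voiced velar nasal is [ŋ], so /n/ → [ŋ].
At the second juncture, /ɲ/ likewise becomes [ŋ] adjacent to /k/.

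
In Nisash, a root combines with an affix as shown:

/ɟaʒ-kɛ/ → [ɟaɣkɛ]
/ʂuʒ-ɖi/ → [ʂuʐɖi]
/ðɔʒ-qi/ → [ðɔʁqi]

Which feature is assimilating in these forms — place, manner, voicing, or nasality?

Underlying /ʒ/ is realised as [ɣ] next to /k/; /k/ itself does not change.
/ʒ/ is postalveolar while /k/ is velar; the output [ɣ] is velar, matching the trigger — so the feature that spreads is place.
Checking the remaining alternations: /ʒ/ → [ʐ] before /ɖ/ (postalveolar → retroflex, matching retroflex); /ʒ/ → [ʁ] before /q/ (postalveolar → uvular, matching uvular) — only place changes, and always toward the following segment.

place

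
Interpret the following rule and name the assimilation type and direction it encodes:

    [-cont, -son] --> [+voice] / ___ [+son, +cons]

The target ([-cont, -son], stops) acquires [+voice] next to a sonorant consonant ([+son, +cons]) — it takes on the voicing of its neighbour, so the feature that spreads is voicing.
Since the environment is written after the underscore, the trigger follows the target; the direction is regressive.

regressive voicing assimilation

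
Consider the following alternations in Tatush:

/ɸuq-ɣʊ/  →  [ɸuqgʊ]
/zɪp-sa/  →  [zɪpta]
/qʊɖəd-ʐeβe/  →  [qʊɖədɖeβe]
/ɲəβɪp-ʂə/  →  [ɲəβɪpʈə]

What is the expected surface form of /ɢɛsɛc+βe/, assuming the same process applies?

The data show progressive manner assimilation: /ɣ/ → [g] after /q/; /s/ → [t] after /p/; /ʐ/ → [ɖ] after /d/; /ʂ/ → [ʈ] after /p/. In each pair only manner changes, matching the preceding consonant, while place and voice stay constant.
/β/ is a voiced bilabial fricative. The preceding trigger /c/ is a stop, so /β/ must become a stop as well.
Changing only its manner to stop gives [b] — the voiced bilabial stop.

[ɢɛsɛcbe]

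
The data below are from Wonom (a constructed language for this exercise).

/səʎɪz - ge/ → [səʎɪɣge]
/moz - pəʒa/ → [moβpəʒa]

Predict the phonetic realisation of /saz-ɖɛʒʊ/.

[saʐɖɛʒʊ]

The data show regressive place assimilation: /z/ → [ɣ] before /g/; /z/ → [β] before /p/. In each pair only place changes, matching the following consonant, while manner and voice stay constant.
The rule targets /z/ (voiced alveolar fricative), which sits before the trigger /ɖ/ (retroflex).
The voiced retroflex fricative is [ʐ], so /z/ → [ʐ].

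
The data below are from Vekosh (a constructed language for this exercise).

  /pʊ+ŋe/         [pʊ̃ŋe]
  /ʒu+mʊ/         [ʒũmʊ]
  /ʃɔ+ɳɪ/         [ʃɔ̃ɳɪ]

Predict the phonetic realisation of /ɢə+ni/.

[ɢə̃ni]

The data show regressive nasality assimilation (vowel nasalisation): /ʊ/ → [ʊ̃] before /ŋ/; /u/ → [ũ] before /m/; /ɔ/ → [ɔ̃] before /ɳ/ — a vowel is nasalised by an immediately following nasal consonant.
/ə/ sits next to the nasal /n/ and is therefore nasalised to [ə̃].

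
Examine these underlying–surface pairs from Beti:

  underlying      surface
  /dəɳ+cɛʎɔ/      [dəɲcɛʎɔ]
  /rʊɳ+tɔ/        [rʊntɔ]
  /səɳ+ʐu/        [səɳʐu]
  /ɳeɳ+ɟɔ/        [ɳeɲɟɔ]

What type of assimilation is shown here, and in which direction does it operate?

regressive place assimilation

Underlying /ɳ/ is realised as [ɲ] next to /c/; /c/ itself does not change.
The change retroflex → palatal matches the place of the following /c/, identifying this as place assimilation.
Manner and voice are unchanged, so the assimilation is partial, not total.
Checking the remaining alternations: /ɳ/ → [n] before /t/ (retroflex → alveolar, matching alveolar); /ɳ/ → [ɲ] before /ɟ/ (retroflex → palatal, matching palatal) — only place changes, and always toward the following segment.
Nothing changes in [səɳʐu]: there the adjacent consonants already agree in place (/ɳ/ and /ʐ/ are both retroflex), so this form is consistent with the same rule.
The trigger is the following segment, so the direction is regressive (anticipatory).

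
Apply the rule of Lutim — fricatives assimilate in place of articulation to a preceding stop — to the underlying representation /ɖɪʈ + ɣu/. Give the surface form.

/ɣ/ is a voiced velar fricative. The preceding trigger /ʈ/ is retroflex, so /ɣ/ must become retroflex as well.
Changing only its place to retroflex gives [ʐ] — the voiced retroflex fricative.

[ɖɪʈʐu]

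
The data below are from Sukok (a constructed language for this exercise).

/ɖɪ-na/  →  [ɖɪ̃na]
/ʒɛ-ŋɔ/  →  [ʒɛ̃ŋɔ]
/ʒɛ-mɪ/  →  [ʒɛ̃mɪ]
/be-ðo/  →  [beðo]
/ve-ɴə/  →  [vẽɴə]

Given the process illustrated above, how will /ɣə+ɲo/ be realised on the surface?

[ɣə̃ɲo]

The data show regressive nasality assimilation (vowel nasalisation): /ɪ/ → [ɪ̃] before /n/; /ɛ/ → [ɛ̃] before /ŋ/; /ɛ/ → [ɛ̃] before /m/; /e/ → [ẽ] before /ɴ/ — a vowel is nasalised by an immediately following nasal consonant.
No change occurs in [beðo] because the vowel at the boundary is adjacent to an oral consonant, not a nasal (/e/ next to /ð/).
/ə/ sits next to the nasal /ɲ/ and is therefore nasalised to [ə̃].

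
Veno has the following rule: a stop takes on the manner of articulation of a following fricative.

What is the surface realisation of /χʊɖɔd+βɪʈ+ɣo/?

/d/ is a voiced alveolar stop. The following trigger /β/ is a fricative, so /d/ must become a fricative as well.
Changing only its manner to fricative gives [z] — the voiced alveolar fricative.
The same rule applies at the second boundary: /ʈ/ → [ʂ] next to /ɣ/.

[χʊɖɔzβɪʂɣo]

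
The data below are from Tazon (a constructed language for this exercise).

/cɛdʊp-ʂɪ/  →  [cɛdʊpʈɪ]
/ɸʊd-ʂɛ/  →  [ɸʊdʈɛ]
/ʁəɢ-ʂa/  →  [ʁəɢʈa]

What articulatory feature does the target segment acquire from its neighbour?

The segment that alternates is /ʂ/, which surfaces as [ʈ] when adjacent to /p/.
/ʂ/ is a fricative while /p/ is a stop; the output [ʈ] is a stop, matching the trigger — so the feature that spreads is manner.
The same holds elsewhere in the data: /ʂ/ → [ʈ] after /d/ (fricative → stop, matching a stop); /ʂ/ → [ʈ] after /ɢ/ (fricative → stop, matching a stop) — only manner changes, and always toward the preceding segment.

manner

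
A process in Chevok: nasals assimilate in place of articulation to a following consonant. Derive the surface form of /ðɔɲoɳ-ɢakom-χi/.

/ɳ/ is a voiced retroflex nasal. The following trigger /ɢ/ is uvular, so /ɳ/ must become uvular as well.
Changing only its place to uvular gives [ɴ] — the voiced uvular nasal.
The same rule applies at the second boundary: /m/ → [ɴ] next to /χ/.

[ðɔɲoɴɢakoɴχi]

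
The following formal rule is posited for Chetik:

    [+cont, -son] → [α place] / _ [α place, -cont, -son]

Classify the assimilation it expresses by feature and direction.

regressive place assimilation

The rule copies the place features (abbreviated [place]) from the environment onto the target, so the assimilating feature is place.
The conditioning segment sits to the right of the focus bar, meaning the trigger follows the segment that changes — regressive assimilation.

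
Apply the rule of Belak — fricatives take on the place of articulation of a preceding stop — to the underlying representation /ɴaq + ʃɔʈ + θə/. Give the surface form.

The rule targets /ʃ/ (voiceless postalveolar fricative), which sits after the trigger /q/ (uvular).
Changing only its place to uvular gives [χ] — the voiceless uvular fricative.
The same rule applies at the second boundary: /θ/ → [ʂ] next to /ʈ/.

[ɴaqχɔʈʂə]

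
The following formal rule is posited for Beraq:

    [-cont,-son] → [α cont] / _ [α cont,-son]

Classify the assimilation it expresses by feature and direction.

The shared variable α links the value of [cont] on the target to that of the neighbouring obstruent. [cont] distinguishes stops from fricatives — a manner-of-articulation feature — so this is manner assimilation.
Since the environment is written after the underscore, the trigger follows the target; the direction is regressive.

regressive manner assimilation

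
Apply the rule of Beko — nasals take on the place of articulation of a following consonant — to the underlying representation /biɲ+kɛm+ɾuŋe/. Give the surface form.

/ɲ/ is a voiced palatal nasal. The following trigger /k/ is velar, so /ɲ/ must become velar as well.
A voiced velar nasal is [ŋ], so the surface segment is [ŋ].
At the second juncture, /m/ likewise becomes [n] adjacent to /ɾ/.

[biŋkɛnɾuŋe]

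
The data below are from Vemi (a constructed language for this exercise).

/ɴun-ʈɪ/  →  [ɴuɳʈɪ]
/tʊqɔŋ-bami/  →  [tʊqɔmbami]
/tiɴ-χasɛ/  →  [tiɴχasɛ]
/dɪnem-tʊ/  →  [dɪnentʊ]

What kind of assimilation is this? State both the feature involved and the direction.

regressive place assimilation

Underlying /n/ is realised as [ɳ] next to /ʈ/; /ʈ/ itself does not change.
/n/ is alveolar while /ʈ/ is retroflex; the output [ɳ] is retroflex, matching the trigger — so the feature that spreads is place.
Manner and voice are unchanged, so the assimilation is partial, not total.
The other alternating forms pattern the same way: /ŋ/ → [m] before /b/ (velar → bilabial, matching bilabial); /m/ → [n] before /t/ (bilabial → alveolar, matching alveolar) — only place changes, and always toward the following segment.
No alternation appears in [tiɴχasɛ]: there the adjacent consonants already agree in place (/ɴ/ and /χ/ are both uvular), so this form is consistent with the same rule.
The trigger is the following segment, so the direction is regressive (anticipatory).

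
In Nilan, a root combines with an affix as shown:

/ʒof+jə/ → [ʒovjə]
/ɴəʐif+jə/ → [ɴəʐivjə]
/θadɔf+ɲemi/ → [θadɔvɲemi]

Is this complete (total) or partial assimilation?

partial assimilation

Comparing underlying and surface forms, /f/ → [v] is the alternation; the neighbouring /j/ is constant.
The change voiceless → voiced matches the voicing of the following /j/, identifying this as voicing assimilation.
Place and manner are unchanged, so the assimilation is partial, not total.
The same holds elsewhere in the data: /f/ → [v] before /ɲ/ (voiceless → voiced, matching voiced) — only voicing changes, and always toward the following segment.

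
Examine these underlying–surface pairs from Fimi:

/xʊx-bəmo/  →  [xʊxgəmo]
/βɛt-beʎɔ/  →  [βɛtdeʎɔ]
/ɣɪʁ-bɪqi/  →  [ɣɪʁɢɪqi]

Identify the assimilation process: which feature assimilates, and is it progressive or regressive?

progressive place assimilation

Comparing underlying and surface forms, /b/ → [g] is the alternation; the neighbouring /x/ is constant.
The change bilabial → velar matches the place of the preceding /x/, identifying this as place assimilation.
Manner and voice are unchanged, so the assimilation is partial, not total.
Checking the remaining alternations: /b/ → [d] after /t/ (bilabial → alveolar, matching alveolar); /b/ → [ɢ] after /ʁ/ (bilabial → uvular, matching uvular) — only place changes, and always toward the preceding segment.
Since the segment that changes follows the conditioning segment, the assimilation is progressive.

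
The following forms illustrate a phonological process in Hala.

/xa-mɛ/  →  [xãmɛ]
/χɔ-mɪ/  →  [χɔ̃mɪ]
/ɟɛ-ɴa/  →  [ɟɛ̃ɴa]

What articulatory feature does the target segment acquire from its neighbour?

nasality

The vowel /a/ surfaces as nasalised [ã] next to the following nasal /m/ — it has acquired the [+nasal] feature of its neighbour.
Likewise in the remaining data: /ɔ/ → [ɔ̃] before /m/; /ɛ/ → [ɛ̃] before /ɴ/ — each time a vowel is nasalised next to a following nasal.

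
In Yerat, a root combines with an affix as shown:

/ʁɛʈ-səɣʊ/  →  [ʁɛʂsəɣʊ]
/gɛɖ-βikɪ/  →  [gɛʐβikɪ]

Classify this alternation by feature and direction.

regressive manner assimilation

Comparing underlying and surface forms, /ʈ/ → [ʂ] is the alternation; the neighbouring /s/ is constant.
The change stop → fricative matches the manner of the following /s/, identifying this as manner assimilation.
Place and voice are unchanged, so the assimilation is partial, not total.
The same holds elsewhere in the data: /ɖ/ → [ʐ] before /β/ (stop → fricative, matching a fricative) — only manner changes, and always toward the following segment.
Since the segment that changes precedes the conditioning segment, the assimilation is regressive.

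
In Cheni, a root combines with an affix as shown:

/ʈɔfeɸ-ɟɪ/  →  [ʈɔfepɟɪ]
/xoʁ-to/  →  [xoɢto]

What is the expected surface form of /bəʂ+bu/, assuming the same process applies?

The data show regressive manner assimilation: /ɸ/ → [p] before /ɟ/; /ʁ/ → [ɢ] before /t/. In each pair only manner changes, matching the following consonant, while place and voice stay constant.
/ʂ/ is a voiceless retroflex fricative. The following trigger /b/ is a stop, so /ʂ/ must become a stop as well.
Changing only its manner to stop gives [ʈ] — the voiceless retroflex stop.

[bəʈbu]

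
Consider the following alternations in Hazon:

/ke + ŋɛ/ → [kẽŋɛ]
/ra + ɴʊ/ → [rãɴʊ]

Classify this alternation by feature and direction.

regressive nasality assimilation (vowel nasalisation)

The vowel /e/ surfaces as nasalised [ẽ] next to the following nasal /ŋ/ — it has acquired the [+nasal] feature of its neighbour.
The other form shows the same pattern: /a/ → [ã] before /ɴ/ — each time a vowel is nasalised next to a following nasal.
Because the conditioning nasal is to the right of the vowel that changes, the process is regressive (anticipatory).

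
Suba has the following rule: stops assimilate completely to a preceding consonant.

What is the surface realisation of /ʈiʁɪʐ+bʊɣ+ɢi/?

[ʈiʁɪʐʐʊɣɣi]

/b/ is the segment targeted by the rule; it sits immediately after /ʐ/, so it assimilates completely and surfaces as [ʐ].
At the second juncture, /ɢ/ likewise becomes [ɣ] adjacent to /ɣ/.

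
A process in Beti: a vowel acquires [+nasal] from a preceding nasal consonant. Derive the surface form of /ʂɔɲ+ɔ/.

/ɔ/ sits next to the nasal /ɲ/ and is therefore nasalised to [ɔ̃].

[ʂɔɲɔ̃]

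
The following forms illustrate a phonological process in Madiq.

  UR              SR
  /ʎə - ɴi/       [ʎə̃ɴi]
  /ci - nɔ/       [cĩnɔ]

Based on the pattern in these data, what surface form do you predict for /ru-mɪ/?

[rũmɪ]

The data show regressive nasality assimilation (vowel nasalisation): /ə/ → [ə̃] before /ɴ/; /i/ → [ĩ] before /n/ — a vowel is nasalised by an immediately following nasal consonant.
/u/ sits next to the nasal /m/ and is therefore nasalised to [ũ].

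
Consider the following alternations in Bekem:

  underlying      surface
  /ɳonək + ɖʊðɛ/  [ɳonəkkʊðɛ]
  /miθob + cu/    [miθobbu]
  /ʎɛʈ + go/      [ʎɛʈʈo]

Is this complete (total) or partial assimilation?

Comparing underlying and surface forms, /ɖ/ → [k] is the alternation; the neighbouring /k/ is constant.
The output [k] is identical to the trigger /k/ — every feature (place, manner, voicing) has been copied — so this is total assimilation.
The remaining alternations confirm this: /c/ → [b] after /b/; /g/ → [ʈ] after /ʈ/ — in each case the output is a copy of the preceding consonant.

total assimilation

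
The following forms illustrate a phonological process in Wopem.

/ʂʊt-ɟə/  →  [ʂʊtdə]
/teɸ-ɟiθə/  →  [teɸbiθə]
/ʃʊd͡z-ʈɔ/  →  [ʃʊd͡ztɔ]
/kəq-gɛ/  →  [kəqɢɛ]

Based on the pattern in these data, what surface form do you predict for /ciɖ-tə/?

The data show progressive place assimilation: /ɟ/ → [d] after /t/; /ɟ/ → [b] after /ɸ/; /ʈ/ → [t] after /d͡z/; /g/ → [ɢ] after /q/. In each pair only place changes, matching the preceding consonant, while manner and voice stay constant.
The rule targets /t/ (voiceless alveolar stop), which sits after the trigger /ɖ/ (retroflex).
The voiceless retroflex stop is [ʈ], so /t/ → [ʈ].

[ciɖʈə]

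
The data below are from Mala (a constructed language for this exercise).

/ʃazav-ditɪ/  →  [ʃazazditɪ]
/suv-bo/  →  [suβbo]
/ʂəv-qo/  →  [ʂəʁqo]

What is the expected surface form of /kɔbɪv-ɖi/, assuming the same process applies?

The data show regressive place assimilation: /v/ → [z] before /d/; /v/ → [β] before /b/; /v/ → [ʁ] before /q/. In each pair only place changes, matching the following consonant, while manner and voice stay constant.
The rule targets /v/ (voiced labiodental fricative), which sits before the trigger /ɖ/ (retroflex).
The voiced retroflex fricative is [ʐ], so /v/ → [ʐ].

[kɔbɪʐɖi]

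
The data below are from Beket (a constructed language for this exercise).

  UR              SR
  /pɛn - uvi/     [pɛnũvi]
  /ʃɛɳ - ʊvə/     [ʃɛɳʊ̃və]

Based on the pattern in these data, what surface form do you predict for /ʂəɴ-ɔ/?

The data show progressive nasality assimilation (vowel nasalisation): /u/ → [ũ] after /n/; /ʊ/ → [ʊ̃] after /ɳ/ — a vowel is nasalised by an immediately preceding nasal consonant.
The vowel /ɔ/ is adjacent to the preceding nasal /ɴ/, so it acquires [+nasal] and surfaces as [ɔ̃].

[ʂəɴɔ̃]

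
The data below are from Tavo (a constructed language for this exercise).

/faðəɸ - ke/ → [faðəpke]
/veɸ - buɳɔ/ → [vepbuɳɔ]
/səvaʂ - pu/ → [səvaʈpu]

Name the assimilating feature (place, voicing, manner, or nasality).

Underlying /ɸ/ is realised as [p] next to /k/; /k/ itself does not change.
The change fricative → stop matches the manner of the following /k/, identifying this as manner assimilation.
Checking the remaining alternations: /ɸ/ → [p] before /b/ (fricative → stop, matching a stop); /ʂ/ → [ʈ] before /p/ (fricative → stop, matching a stop) — only manner changes, and always toward the following segment.

manner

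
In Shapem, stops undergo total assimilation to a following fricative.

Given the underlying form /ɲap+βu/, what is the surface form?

/p/ is the segment targeted by the rule; it sits immediately before /β/, so it assimilates completely and surfaces as [β].

[ɲaββu]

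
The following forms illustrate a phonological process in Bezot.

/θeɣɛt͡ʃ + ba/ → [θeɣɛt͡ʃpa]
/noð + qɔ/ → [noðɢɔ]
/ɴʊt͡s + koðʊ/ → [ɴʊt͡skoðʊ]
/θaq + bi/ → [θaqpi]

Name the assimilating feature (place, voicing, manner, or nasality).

voicing

The segment that alternates is /b/, which surfaces as [p] when adjacent to /t͡ʃ/.
/b/ is voiced while /t͡ʃ/ is voiceless; the output [p] is voiceless, matching the trigger — so the feature that spreads is voicing.
The same holds elsewhere in the data: /q/ → [ɢ] after /ð/ (voiceless → voiced, matching voiced); /b/ → [p] after /q/ (voiced → voiceless, matching voiceless) — only voicing changes, and always toward the preceding segment.
No alternation appears in [ɴʊt͡skoðʊ]: there the adjacent consonants already agree in voicing (/k/ and /t͡s/ are both voiceless), so this form is consistent with the same rule.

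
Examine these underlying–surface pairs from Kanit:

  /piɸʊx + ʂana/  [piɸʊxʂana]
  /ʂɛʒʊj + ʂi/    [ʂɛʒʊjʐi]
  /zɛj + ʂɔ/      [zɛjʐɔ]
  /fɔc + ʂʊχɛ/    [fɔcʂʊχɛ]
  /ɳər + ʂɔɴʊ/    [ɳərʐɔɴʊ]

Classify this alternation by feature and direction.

progressive voicing assimilation

Underlying /ʂ/ is realised as [ʐ] next to /j/; /j/ itself does not change.
The change voiceless → voiced matches the voicing of the preceding /j/, identifying this as voicing assimilation.
Place and manner are unchanged, so the assimilation is partial, not total.
The same holds elsewhere in the data: /ʂ/ → [ʐ] after /r/ (voiceless → voiced, matching voiced) — only voicing changes, and always toward the preceding segment.
Nothing changes in [piɸʊxʂana], [fɔcʂʊχɛ]: there the adjacent consonants already agree in voicing (/ʂ/ and /x/ are both voiceless; /ʂ/ and /c/ are both voiceless), so these forms are consistent with the same rule.
Since the segment that changes follows the conditioning segment, the assimilation is progressive.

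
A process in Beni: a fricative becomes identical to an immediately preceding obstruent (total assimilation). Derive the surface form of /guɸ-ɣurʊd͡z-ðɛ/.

[guɸɸurʊd͡zd͡zɛ]

/ɣ/ is the segment targeted by the rule; it sits immediately after /ɸ/, so it assimilates completely and surfaces as [ɸ].
The same rule applies at the second boundary: /ð/ → [d͡z] next to /d͡z/.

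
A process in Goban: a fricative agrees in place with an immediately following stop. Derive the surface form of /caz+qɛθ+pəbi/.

/z/ is a voiced alveolar fricative. The following trigger /q/ is uvular, so /z/ must become uvular as well.
Changing only its place to uvular gives [ʁ] — the voiced uvular fricative.
At the second juncture, /θ/ likewise becomes [ɸ] adjacent to /p/.

[caʁqɛɸpəbi]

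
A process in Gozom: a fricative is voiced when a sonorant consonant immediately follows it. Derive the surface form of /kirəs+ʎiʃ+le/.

The rule targets /s/ (voiceless alveolar fricative), which sits before the trigger /ʎ/ (voiced).
Changing only its voicing to voiced gives [z] — the voiced alveolar fricative.
At the second juncture, /ʃ/ likewise becomes [ʒ] adjacent to /l/.

[kirəzʎiʒle]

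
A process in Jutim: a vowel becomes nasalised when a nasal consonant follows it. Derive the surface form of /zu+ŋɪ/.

/u/ sits next to the nasal /ŋ/ and is therefore nasalised to [ũ].

[zũŋɪ]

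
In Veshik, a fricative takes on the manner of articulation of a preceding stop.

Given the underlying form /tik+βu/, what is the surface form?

[tikbu]

The rule targets /β/ (voiced bilabial fricative), which sits after the trigger /k/ (stop).
Changing only its manner to stop gives [b] — the voiced bilabial stop.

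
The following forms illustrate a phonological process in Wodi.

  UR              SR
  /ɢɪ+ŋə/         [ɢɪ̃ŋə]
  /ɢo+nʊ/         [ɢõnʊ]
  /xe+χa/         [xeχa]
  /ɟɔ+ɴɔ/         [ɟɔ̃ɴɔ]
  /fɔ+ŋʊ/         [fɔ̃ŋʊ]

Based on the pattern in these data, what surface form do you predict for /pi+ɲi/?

[pĩɲi]

The data show regressive nasality assimilation (vowel nasalisation): /ɪ/ → [ɪ̃] before /ŋ/; /o/ → [õ] before /n/; /ɔ/ → [ɔ̃] before /ɴ/; /ɔ/ → [ɔ̃] before /ŋ/ — a vowel is nasalised by an immediately following nasal consonant.
No change occurs in [xeχa] because the vowel at the boundary is adjacent to an oral consonant, not a nasal (/e/ next to /χ/).
The vowel /i/ is adjacent to the following nasal /ɲ/, so it acquires [+nasal] and surfaces as [ĩ].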